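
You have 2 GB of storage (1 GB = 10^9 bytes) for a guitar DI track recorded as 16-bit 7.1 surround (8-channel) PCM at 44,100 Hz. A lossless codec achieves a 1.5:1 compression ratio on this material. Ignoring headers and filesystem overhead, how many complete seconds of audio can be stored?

Uncompressed byte rate = 44,100 × 2 × 8 = 705,600 bytes/s.
After 1.5:1 compression, effective rate ≈ 470400 bytes/s.
Capacity = 2 × 1,000,000,000 = 2,000,000,000 bytes.
2,000,000,000 / effective rate ≈ 4251.7 s → 4,251 seconds.

4,251 seconds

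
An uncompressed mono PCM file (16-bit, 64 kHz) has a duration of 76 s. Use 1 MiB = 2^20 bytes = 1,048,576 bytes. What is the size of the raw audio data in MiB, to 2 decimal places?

9.28 MiB

Bytes = 64,000 samples/s × 76 s × 2 bytes/sample × 1 ch = 9,728,000 bytes.
9,728,000 / 1,048,576 = 9.28 MiB.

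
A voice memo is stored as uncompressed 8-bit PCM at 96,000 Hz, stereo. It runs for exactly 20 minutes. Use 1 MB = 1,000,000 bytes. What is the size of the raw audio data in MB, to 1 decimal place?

Duration = exactly 20 minutes = 1,200 s.
Bytes = 96,000 samples/s × 1,200 s × 1 bytes/sample × 2 ch = 230,400,000 bytes.
230,400,000 / 1,000,000 = 230.4 MB.

230.4 MB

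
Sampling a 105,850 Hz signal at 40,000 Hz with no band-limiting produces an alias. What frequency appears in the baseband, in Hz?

Nyquist = 40,000/2 = 20,000 Hz; 105,850 Hz exceeds it.
Alias = |105,850 − 3×40,000| = |105,850 − 120,000| = 14,150 Hz.

14,150 Hz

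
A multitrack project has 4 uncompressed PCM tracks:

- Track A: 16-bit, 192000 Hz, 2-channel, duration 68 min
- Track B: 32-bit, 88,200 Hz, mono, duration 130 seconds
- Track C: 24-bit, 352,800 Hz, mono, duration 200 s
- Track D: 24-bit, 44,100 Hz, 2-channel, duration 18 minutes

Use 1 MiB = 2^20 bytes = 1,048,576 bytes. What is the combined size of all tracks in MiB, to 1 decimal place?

3506.4 MiB

Track A: 68 min = 4,080 s; 192,000 × 4,080 × 2 × 2 = 3,133,440,000 bytes.
Track B: 88,200 × 130 × 4 × 1 = 45,864,000 bytes.
Track C: 352,800 × 200 × 3 × 1 = 211,680,000 bytes.
Track D: 18 minutes = 1,080 s; 44,100 × 1,080 × 3 × 2 = 285,768,000 bytes.
Total = 3,676,752,000 bytes = 3506.4 MiB.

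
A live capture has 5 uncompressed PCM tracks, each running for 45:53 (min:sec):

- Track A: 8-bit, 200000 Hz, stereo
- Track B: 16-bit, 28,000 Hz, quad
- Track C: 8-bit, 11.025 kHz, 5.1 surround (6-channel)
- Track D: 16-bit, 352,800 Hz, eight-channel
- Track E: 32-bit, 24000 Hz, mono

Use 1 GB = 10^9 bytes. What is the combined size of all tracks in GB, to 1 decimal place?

45:53 (min:sec) = 2,753 s.
Track A: 200,000 × 2,753 × 1 × 2 = 1,101,200,000 bytes.
Track B: 28,000 × 2,753 × 2 × 4 = 616,672,000 bytes.
Track C: 11,025 × 2,753 × 1 × 6 = 182,110,950 bytes.
Track D: 352,800 × 2,753 × 2 × 8 = 15,540,134,400 bytes.
Track E: 24,000 × 2,753 × 4 × 1 = 264,288,000 bytes.
Total = 17,704,405,350 bytes = 17.7 GB.

17.7 GB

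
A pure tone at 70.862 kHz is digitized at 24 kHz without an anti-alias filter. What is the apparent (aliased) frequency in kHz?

1.138 kHz

Nyquist = 24,000/2 = 12,000 Hz; 70,862 Hz exceeds it.
Alias = |70,862 − 3×24,000| = |70,862 − 72,000| = 1,138 Hz = 1.138 kHz.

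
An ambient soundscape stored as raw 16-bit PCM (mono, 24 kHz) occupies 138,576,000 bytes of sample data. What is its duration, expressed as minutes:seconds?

Byte rate = 24,000 × 2 × 1 = 48,000 bytes/s.
Duration = 138,576,000 / 48,000 = 2,887 s.
2,887 s = 48:07.

48:07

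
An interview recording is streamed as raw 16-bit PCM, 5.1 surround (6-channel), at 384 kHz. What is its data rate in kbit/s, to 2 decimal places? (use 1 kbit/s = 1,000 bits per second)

36864.00 kbit/s

Bit rate = 384,000 × 16 × 6 = 36,864,000 bits/s.
= 36864.00 kbit/s.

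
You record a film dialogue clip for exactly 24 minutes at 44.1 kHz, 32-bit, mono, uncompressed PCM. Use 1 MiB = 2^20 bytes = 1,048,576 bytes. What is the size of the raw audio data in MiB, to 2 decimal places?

Duration = exactly 24 minutes = 1,440 s.
Bytes = 44,100 samples/s × 1,440 s × 4 bytes/sample × 1 ch = 254,016,000 bytes.
254,016,000 / 1,048,576 = 242.25 MiB.

242.25 MiB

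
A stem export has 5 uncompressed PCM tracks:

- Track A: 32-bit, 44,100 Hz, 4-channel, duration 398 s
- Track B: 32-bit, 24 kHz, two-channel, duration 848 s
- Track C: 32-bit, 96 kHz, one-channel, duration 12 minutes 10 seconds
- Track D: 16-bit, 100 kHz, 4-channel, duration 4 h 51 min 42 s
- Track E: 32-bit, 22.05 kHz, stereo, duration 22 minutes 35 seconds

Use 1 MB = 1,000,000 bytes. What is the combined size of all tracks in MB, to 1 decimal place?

Track A: 44,100 × 398 × 4 × 4 = 280,828,800 bytes.
Track B: 24,000 × 848 × 4 × 2 = 162,816,000 bytes.
Track C: 12 minutes 10 seconds = 730 s; 96,000 × 730 × 4 × 1 = 280,320,000 bytes.
Track D: 4 h 51 min 42 s = 17,502 s; 100,000 × 17,502 × 2 × 4 = 14,001,600,000 bytes.
Track E: 22 minutes 35 seconds = 1,355 s; 22,050 × 1,355 × 4 × 2 = 239,022,000 bytes.
Total = 14,964,586,800 bytes = 14964.6 MB.

14964.6 MB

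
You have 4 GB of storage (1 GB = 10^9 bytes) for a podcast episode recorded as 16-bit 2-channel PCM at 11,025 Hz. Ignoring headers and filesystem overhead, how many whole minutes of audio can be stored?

Uncompressed byte rate = 11,025 × 2 × 2 = 44,100 bytes/s.
Capacity = 4 × 1,000,000,000 = 4,000,000,000 bytes.
4,000,000,000 / 44,100 ≈ 90702.95 s → 1,511 minutes.

1,511 minutes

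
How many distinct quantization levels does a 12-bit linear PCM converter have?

2^12 = 4,096.

4,096 levels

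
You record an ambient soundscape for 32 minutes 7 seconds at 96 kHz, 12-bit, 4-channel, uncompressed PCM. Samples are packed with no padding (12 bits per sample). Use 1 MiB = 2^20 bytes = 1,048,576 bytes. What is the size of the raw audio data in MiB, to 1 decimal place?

Duration = 32 minutes 7 seconds = 1,927 s.
Bits = 96,000 × 1,927 × 12 × 4 = 8,879,616,000 bits = 1,109,952,000 bytes.
1,109,952,000 / 1,048,576 = 1058.5 MiB.

1058.5 MiB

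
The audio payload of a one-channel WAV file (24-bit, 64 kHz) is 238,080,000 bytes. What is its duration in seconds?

Byte rate = 64,000 × 3 × 1 = 192,000 bytes/s.
Duration = 238,080,000 / 192,000 = 1,240 s.

1,240 seconds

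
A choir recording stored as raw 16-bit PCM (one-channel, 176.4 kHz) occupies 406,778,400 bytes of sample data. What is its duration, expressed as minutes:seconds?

Byte rate = 176,400 × 2 × 1 = 352,800 bytes/s.
Duration = 406,778,400 / 352,800 = 1,153 s.
1,153 s = 19:13.

19:13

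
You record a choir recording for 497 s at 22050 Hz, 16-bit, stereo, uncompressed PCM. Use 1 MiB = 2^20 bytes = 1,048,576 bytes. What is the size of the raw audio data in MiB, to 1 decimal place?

41.8 MiB

Bytes = 22,050 samples/s × 497 s × 2 bytes/sample × 2 ch = 43,835,400 bytes.
43,835,400 / 1,048,576 = 41.8 MiB.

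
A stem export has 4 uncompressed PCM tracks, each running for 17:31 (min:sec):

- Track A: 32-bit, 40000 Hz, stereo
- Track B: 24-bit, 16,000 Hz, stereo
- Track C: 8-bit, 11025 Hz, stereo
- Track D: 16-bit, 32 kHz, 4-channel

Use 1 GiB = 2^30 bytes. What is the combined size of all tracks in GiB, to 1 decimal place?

0.7 GiB

17:31 (min:sec) = 1,051 s.
Track A: 40,000 × 1,051 × 4 × 2 = 336,320,000 bytes.
Track B: 16,000 × 1,051 × 3 × 2 = 100,896,000 bytes.
Track C: 11,025 × 1,051 × 1 × 2 = 23,174,550 bytes.
Track D: 32,000 × 1,051 × 2 × 4 = 269,056,000 bytes.
Total = 729,446,550 bytes = 0.7 GiB.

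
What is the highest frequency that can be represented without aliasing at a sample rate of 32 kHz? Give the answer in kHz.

16 kHz

Nyquist frequency = sample rate / 2 = 32,000 / 2 = 16 kHz.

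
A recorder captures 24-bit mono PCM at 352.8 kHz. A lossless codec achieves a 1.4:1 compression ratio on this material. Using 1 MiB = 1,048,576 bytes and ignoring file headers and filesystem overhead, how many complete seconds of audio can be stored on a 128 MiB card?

177 seconds

Uncompressed byte rate = 352,800 × 3 × 1 = 1,058,400 bytes/s.
After 1.4:1 compression, effective rate ≈ 756000 bytes/s.
Capacity = 128 × 1,048,576 = 134,217,728 bytes.
134,217,728 / effective rate ≈ 177.54 s → 177 seconds.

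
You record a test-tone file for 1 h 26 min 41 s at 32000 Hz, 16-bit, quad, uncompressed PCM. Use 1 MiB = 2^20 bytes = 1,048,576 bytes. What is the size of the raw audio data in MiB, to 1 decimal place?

Duration = 1 h 26 min 41 s = 5,201 s.
Bytes = 32,000 samples/s × 5,201 s × 2 bytes/sample × 4 ch = 1,331,456,000 bytes.
1,331,456,000 / 1,048,576 = 1269.8 MiB.

1269.8 MiB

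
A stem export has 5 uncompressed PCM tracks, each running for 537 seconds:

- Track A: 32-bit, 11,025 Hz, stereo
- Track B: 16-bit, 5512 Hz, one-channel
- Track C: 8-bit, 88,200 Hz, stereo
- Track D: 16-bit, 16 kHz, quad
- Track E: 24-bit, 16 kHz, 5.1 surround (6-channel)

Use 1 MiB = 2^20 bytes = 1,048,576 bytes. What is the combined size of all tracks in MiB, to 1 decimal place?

354.2 MiB

Track A: 11,025 × 537 × 4 × 2 = 47,363,400 bytes.
Track B: 5,512 × 537 × 2 × 1 = 5,919,888 bytes.
Track C: 88,200 × 537 × 1 × 2 = 94,726,800 bytes.
Track D: 16,000 × 537 × 2 × 4 = 68,736,000 bytes.
Track E: 16,000 × 537 × 3 × 6 = 154,656,000 bytes.
Total = 371,402,088 bytes = 354.2 MiB.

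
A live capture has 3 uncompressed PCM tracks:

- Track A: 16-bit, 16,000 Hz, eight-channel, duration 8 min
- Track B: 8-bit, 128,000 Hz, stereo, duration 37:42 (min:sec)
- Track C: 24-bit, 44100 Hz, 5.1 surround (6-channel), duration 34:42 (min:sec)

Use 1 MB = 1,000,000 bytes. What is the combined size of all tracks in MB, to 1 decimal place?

2354.6 MB

Track A: 8 min = 480 s; 16,000 × 480 × 2 × 8 = 122,880,000 bytes.
Track B: 37:42 (min:sec) = 2,262 s; 128,000 × 2,262 × 1 × 2 = 579,072,000 bytes.
Track C: 34:42 (min:sec) = 2,082 s; 44,100 × 2,082 × 3 × 6 = 1,652,691,600 bytes.
Total = 2,354,643,600 bytes = 2354.6 MB.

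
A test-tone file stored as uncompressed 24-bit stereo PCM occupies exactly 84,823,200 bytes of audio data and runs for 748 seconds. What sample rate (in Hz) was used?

18,900 Hz

Bytes = sample_rate × seconds × bytes_per_sample × channels.
sample_rate = 84,823,200 / (748 × 3 × 2) = 84,823,200 / 4,488 = 18,900 Hz.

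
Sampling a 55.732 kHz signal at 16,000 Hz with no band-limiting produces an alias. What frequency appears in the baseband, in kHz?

Nyquist = 16,000/2 = 8,000 Hz; 55,732 Hz exceeds it.
Alias = |55,732 − 3×16,000| = |55,732 − 48,000| = 7,732 Hz = 7.732 kHz.

7.732 kHz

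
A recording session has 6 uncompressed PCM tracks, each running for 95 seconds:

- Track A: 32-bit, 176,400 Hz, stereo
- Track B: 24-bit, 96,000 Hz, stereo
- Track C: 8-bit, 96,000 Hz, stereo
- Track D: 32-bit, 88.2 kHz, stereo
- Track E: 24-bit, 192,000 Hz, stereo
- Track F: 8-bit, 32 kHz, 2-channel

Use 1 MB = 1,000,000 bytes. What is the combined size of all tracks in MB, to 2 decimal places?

Track A: 176,400 × 95 × 4 × 2 = 134,064,000 bytes.
Track B: 96,000 × 95 × 3 × 2 = 54,720,000 bytes.
Track C: 96,000 × 95 × 1 × 2 = 18,240,000 bytes.
Track D: 88,200 × 95 × 4 × 2 = 67,032,000 bytes.
Track E: 192,000 × 95 × 3 × 2 = 109,440,000 bytes.
Track F: 32,000 × 95 × 1 × 2 = 6,080,000 bytes.
Total = 389,576,000 bytes = 389.58 MB.

389.58 MB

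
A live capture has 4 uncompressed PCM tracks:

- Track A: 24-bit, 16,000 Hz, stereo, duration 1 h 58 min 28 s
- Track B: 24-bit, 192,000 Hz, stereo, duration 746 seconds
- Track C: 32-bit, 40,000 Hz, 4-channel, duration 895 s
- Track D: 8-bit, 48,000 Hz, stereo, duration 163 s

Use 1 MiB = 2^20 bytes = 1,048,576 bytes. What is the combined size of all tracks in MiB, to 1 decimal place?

Track A: 1 h 58 min 28 s = 7,108 s; 16,000 × 7,108 × 3 × 2 = 682,368,000 bytes.
Track B: 192,000 × 746 × 3 × 2 = 859,392,000 bytes.
Track C: 40,000 × 895 × 4 × 4 = 572,800,000 bytes.
Track D: 48,000 × 163 × 1 × 2 = 15,648,000 bytes.
Total = 2,130,208,000 bytes = 2031.5 MiB.

2031.5 MiB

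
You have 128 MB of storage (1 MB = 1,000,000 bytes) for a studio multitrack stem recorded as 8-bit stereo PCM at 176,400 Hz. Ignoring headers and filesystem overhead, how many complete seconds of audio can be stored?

Uncompressed byte rate = 176,400 × 1 × 2 = 352,800 bytes/s.
Capacity = 128 × 1,000,000 = 128,000,000 bytes.
128,000,000 / 352,800 ≈ 362.81 s → 362 seconds.

362 seconds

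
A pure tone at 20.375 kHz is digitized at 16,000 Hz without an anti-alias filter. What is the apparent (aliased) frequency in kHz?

4.375 kHz

Nyquist = 16,000/2 = 8,000 Hz; 20,375 Hz exceeds it.
Alias = |20,375 − 1×16,000| = |20,375 − 16,000| = 4,375 Hz = 4.375 kHz.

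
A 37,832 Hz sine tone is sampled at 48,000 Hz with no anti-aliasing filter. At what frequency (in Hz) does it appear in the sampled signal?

10,168 Hz

Nyquist = 48,000/2 = 24,000 Hz; 37,832 Hz exceeds it.
Alias = |37,832 − 1×48,000| = |37,832 − 48,000| = 10,168 Hz.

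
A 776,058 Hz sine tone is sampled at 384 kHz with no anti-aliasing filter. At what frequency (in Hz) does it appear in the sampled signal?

Nyquist = 384,000/2 = 192,000 Hz; 776,058 Hz exceeds it.
Alias = |776,058 − 2×384,000| = |776,058 − 768,000| = 8,058 Hz.

8,058 Hz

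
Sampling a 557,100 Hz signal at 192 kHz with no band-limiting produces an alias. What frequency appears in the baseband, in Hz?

Nyquist = 192,000/2 = 96,000 Hz; 557,100 Hz exceeds it.
Alias = |557,100 − 3×192,000| = |557,100 − 576,000| = 18,900 Hz.

18,900 Hz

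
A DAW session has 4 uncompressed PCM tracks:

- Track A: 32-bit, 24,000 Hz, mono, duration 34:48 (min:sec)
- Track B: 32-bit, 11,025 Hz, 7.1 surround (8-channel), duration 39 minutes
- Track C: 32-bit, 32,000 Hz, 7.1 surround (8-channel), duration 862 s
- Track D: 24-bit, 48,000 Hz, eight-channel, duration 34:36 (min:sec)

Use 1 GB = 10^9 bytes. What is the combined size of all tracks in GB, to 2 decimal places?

4.30 GB

Track A: 34:48 (min:sec) = 2,088 s; 24,000 × 2,088 × 4 × 1 = 200,448,000 bytes.
Track B: 39 minutes = 2,340 s; 11,025 × 2,340 × 4 × 8 = 825,552,000 bytes.
Track C: 32,000 × 862 × 4 × 8 = 882,688,000 bytes.
Track D: 34:36 (min:sec) = 2,076 s; 48,000 × 2,076 × 3 × 8 = 2,391,552,000 bytes.
Total = 4,300,240,000 bytes = 4.30 GB.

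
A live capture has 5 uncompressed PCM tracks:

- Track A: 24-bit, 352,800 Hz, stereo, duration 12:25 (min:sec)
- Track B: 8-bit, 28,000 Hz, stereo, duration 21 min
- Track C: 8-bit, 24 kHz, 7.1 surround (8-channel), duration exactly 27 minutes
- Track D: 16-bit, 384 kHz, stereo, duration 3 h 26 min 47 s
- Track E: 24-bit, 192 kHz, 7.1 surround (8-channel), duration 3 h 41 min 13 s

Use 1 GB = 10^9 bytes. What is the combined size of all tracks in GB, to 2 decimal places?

82.18 GB

Track A: 12:25 (min:sec) = 745 s; 352,800 × 745 × 3 × 2 = 1,577,016,000 bytes.
Track B: 21 min = 1,260 s; 28,000 × 1,260 × 1 × 2 = 70,560,000 bytes.
Track C: exactly 27 minutes = 1,620 s; 24,000 × 1,620 × 1 × 8 = 311,040,000 bytes.
Track D: 3 h 26 min 47 s = 12,407 s; 384,000 × 12,407 × 2 × 2 = 19,057,152,000 bytes.
Track E: 3 h 41 min 13 s = 13,273 s; 192,000 × 13,273 × 3 × 8 = 61,161,984,000 bytes.
Total = 82,177,752,000 bytes = 82.18 GB.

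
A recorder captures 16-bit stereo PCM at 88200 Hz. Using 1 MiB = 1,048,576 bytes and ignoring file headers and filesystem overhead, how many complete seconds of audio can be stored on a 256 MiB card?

Uncompressed byte rate = 88,200 × 2 × 2 = 352,800 bytes/s.
Capacity = 256 × 1,048,576 = 268,435,456 bytes.
268,435,456 / 352,800 ≈ 760.87 s → 760 seconds.

760 seconds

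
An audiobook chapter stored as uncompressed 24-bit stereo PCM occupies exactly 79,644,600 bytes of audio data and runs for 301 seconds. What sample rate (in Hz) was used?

44,100 Hz

Bytes = sample_rate × seconds × bytes_per_sample × channels.
sample_rate = 79,644,600 / (301 × 3 × 2) = 79,644,600 / 1,806 = 44,100 Hz.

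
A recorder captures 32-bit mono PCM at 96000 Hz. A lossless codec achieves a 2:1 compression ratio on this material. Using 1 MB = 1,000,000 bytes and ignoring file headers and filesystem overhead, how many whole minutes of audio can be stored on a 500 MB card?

43 minutes

Uncompressed byte rate = 96,000 × 4 × 1 = 384,000 bytes/s.
After 2:1 compression, effective rate ≈ 192000 bytes/s.
Capacity = 500 × 1,000,000 = 500,000,000 bytes.
500,000,000 / effective rate ≈ 2604.17 s → 43 minutes.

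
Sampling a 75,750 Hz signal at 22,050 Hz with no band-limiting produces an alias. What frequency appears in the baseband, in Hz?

9,600 Hz

Nyquist = 22,050/2 = 11,025 Hz; 75,750 Hz exceeds it.
Alias = |75,750 − 3×22,050| = |75,750 − 66,150| = 9,600 Hz.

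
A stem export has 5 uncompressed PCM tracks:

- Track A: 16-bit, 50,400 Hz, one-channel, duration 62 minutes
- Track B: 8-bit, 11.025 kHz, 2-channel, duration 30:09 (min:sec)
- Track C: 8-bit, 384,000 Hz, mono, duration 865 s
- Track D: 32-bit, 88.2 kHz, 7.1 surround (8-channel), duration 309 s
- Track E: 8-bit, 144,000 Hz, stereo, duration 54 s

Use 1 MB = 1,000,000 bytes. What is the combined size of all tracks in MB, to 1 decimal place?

1634.7 MB

Track A: 62 minutes = 3,720 s; 50,400 × 3,720 × 2 × 1 = 374,976,000 bytes.
Track B: 30:09 (min:sec) = 1,809 s; 11,025 × 1,809 × 1 × 2 = 39,888,450 bytes.
Track C: 384,000 × 865 × 1 × 1 = 332,160,000 bytes.
Track D: 88,200 × 309 × 4 × 8 = 872,121,600 bytes.
Track E: 144,000 × 54 × 1 × 2 = 15,552,000 bytes.
Total = 1,634,698,050 bytes = 1634.7 MB.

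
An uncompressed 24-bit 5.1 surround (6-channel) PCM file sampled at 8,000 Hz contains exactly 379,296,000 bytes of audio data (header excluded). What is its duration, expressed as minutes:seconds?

43:54

Byte rate = 8,000 × 3 × 6 = 144,000 bytes/s.
Duration = 379,296,000 / 144,000 = 2,634 s.
2,634 s = 43:54.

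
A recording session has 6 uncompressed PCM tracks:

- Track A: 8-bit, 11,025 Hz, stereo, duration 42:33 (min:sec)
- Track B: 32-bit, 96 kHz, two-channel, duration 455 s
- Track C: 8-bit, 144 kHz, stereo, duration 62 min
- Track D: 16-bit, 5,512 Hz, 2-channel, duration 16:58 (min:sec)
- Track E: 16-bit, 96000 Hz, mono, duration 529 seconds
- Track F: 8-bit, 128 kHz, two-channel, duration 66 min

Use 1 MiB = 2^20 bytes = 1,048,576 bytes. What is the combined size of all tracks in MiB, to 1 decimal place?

Track A: 42:33 (min:sec) = 2,553 s; 11,025 × 2,553 × 1 × 2 = 56,293,650 bytes.
Track B: 96,000 × 455 × 4 × 2 = 349,440,000 bytes.
Track C: 62 min = 3,720 s; 144,000 × 3,720 × 1 × 2 = 1,071,360,000 bytes.
Track D: 16:58 (min:sec) = 1,018 s; 5,512 × 1,018 × 2 × 2 = 22,444,864 bytes.
Track E: 96,000 × 529 × 2 × 1 = 101,568,000 bytes.
Track F: 66 min = 3,960 s; 128,000 × 3,960 × 1 × 2 = 1,013,760,000 bytes.
Total = 2,614,866,514 bytes = 2493.7 MiB.

2493.7 MiB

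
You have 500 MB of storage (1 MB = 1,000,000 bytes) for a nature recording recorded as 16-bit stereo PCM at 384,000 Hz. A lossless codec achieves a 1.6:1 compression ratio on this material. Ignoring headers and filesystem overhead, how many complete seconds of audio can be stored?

520 seconds

Uncompressed byte rate = 384,000 × 2 × 2 = 1,536,000 bytes/s.
After 1.6:1 compression, effective rate ≈ 960000 bytes/s.
Capacity = 500 × 1,000,000 = 500,000,000 bytes.
500,000,000 / effective rate ≈ 520.83 s → 520 seconds.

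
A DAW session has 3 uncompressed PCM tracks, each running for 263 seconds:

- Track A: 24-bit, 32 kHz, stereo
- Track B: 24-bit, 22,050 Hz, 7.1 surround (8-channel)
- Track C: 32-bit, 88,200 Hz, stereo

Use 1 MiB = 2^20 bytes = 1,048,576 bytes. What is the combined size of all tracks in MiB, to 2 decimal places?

Track A: 32,000 × 263 × 3 × 2 = 50,496,000 bytes.
Track B: 22,050 × 263 × 3 × 8 = 139,179,600 bytes.
Track C: 88,200 × 263 × 4 × 2 = 185,572,800 bytes.
Total = 375,248,400 bytes = 357.86 MiB.

357.86 MiB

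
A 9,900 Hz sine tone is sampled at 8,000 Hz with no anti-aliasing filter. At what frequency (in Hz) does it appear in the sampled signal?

1,900 Hz

Nyquist = 8,000/2 = 4,000 Hz; 9,900 Hz exceeds it.
Alias = |9,900 − 1×8,000| = |9,900 − 8,000| = 1,900 Hz.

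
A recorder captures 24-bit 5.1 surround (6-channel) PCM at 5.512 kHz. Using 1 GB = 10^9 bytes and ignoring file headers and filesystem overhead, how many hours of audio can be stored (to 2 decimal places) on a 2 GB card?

Uncompressed byte rate = 5,512 × 3 × 6 = 99,216 bytes/s.
Capacity = 2 × 1,000,000,000 = 2,000,000,000 bytes.
2,000,000,000 / 99,216 ≈ 20158.04 s → 5.60 hours.

5.60 hours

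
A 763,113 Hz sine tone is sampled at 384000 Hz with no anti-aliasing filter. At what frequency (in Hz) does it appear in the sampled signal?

Nyquist = 384,000/2 = 192,000 Hz; 763,113 Hz exceeds it.
Alias = |763,113 − 2×384,000| = |763,113 − 768,000| = 4,887 Hz.

4,887 Hz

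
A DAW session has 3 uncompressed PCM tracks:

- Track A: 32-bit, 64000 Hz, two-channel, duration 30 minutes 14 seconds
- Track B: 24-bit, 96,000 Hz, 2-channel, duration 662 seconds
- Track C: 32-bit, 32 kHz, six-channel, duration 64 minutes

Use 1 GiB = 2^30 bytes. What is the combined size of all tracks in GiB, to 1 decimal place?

Track A: 30 minutes 14 seconds = 1,814 s; 64,000 × 1,814 × 4 × 2 = 928,768,000 bytes.
Track B: 96,000 × 662 × 3 × 2 = 381,312,000 bytes.
Track C: 64 minutes = 3,840 s; 32,000 × 3,840 × 4 × 6 = 2,949,120,000 bytes.
Total = 4,259,200,000 bytes = 4.0 GiB.

4.0 GiB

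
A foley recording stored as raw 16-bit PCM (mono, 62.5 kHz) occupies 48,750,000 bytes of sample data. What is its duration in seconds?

390 seconds

Byte rate = 62,500 × 2 × 1 = 125,000 bytes/s.
Duration = 48,750,000 / 125,000 = 390 s.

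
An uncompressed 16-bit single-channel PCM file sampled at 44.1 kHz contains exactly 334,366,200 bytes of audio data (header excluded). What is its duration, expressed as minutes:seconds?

63:11

Byte rate = 44,100 × 2 × 1 = 88,200 bytes/s.
Duration = 334,366,200 / 88,200 = 3,791 s.
3,791 s = 63:11.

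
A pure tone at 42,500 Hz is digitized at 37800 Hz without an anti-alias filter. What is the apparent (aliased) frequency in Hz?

4,700 Hz

Nyquist = 37,800/2 = 18,900 Hz; 42,500 Hz exceeds it.
Alias = |42,500 − 1×37,800| = |42,500 − 37,800| = 4,700 Hz.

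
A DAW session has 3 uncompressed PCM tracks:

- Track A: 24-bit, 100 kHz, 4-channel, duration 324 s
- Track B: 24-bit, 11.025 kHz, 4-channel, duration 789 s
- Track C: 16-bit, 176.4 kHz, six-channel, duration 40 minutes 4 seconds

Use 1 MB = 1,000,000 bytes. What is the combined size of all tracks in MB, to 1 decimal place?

5582.0 MB

Track A: 100,000 × 324 × 3 × 4 = 388,800,000 bytes.
Track B: 11,025 × 789 × 3 × 4 = 104,384,700 bytes.
Track C: 40 minutes 4 seconds = 2,404 s; 176,400 × 2,404 × 2 × 6 = 5,088,787,200 bytes.
Total = 5,581,971,900 bytes = 5582.0 MB.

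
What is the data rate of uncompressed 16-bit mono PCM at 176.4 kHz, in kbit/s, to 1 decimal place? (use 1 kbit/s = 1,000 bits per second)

Bit rate = 176,400 × 16 × 1 = 2,822,400 bits/s.
= 2822.4 kbit/s.

2822.4 kbit/s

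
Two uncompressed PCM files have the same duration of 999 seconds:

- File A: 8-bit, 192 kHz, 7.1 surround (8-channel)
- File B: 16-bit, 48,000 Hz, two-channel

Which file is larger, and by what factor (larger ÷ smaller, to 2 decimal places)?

File A: 192,000 × 1 × 8 = 1,536,000 bytes/s.
File B: 48,000 × 2 × 2 = 192,000 bytes/s.
File A is larger; ratio = 1,534,464,000 / 191,808,000 = 8.00.

File A, by a factor of 8.00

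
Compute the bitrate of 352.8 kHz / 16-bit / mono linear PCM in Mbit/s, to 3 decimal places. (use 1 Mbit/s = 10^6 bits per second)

5.645 Mbit/s

Bit rate = 352,800 × 16 × 1 = 5,644,800 bits/s.
= 5.645 Mbit/s.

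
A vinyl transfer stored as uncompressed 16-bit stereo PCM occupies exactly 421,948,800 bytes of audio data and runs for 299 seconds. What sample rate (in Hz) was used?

352,800 Hz

Bytes = sample_rate × seconds × bytes_per_sample × channels.
sample_rate = 421,948,800 / (299 × 2 × 2) = 421,948,800 / 1,196 = 352,800 Hz.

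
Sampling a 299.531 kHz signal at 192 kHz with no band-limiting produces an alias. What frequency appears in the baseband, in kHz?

84.469 kHz

Nyquist = 192,000/2 = 96,000 Hz; 299,531 Hz exceeds it.
Alias = |299,531 − 2×192,000| = |299,531 − 384,000| = 84,469 Hz = 84.469 kHz.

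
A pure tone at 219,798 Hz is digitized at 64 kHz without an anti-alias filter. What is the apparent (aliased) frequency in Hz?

Nyquist = 64,000/2 = 32,000 Hz; 219,798 Hz exceeds it.
Alias = |219,798 − 3×64,000| = |219,798 − 192,000| = 27,798 Hz.

27,798 Hz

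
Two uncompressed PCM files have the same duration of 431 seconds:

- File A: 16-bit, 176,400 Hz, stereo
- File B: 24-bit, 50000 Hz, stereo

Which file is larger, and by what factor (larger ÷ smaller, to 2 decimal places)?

File A: 176,400 × 2 × 2 = 705,600 bytes/s.
File B: 50,000 × 3 × 2 = 300,000 bytes/s.
File A is larger; ratio = 304,113,600 / 129,300,000 = 2.35.

File A, by a factor of 2.35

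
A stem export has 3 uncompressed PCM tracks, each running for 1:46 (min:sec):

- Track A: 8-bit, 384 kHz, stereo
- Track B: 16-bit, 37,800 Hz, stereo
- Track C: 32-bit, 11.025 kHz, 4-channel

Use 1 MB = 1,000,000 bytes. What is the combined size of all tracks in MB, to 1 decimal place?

116.1 MB

1:46 (min:sec) = 106 s.
Track A: 384,000 × 106 × 1 × 2 = 81,408,000 bytes.
Track B: 37,800 × 106 × 2 × 2 = 16,027,200 bytes.
Track C: 11,025 × 106 × 4 × 4 = 18,698,400 bytes.
Total = 116,133,600 bytes = 116.1 MB.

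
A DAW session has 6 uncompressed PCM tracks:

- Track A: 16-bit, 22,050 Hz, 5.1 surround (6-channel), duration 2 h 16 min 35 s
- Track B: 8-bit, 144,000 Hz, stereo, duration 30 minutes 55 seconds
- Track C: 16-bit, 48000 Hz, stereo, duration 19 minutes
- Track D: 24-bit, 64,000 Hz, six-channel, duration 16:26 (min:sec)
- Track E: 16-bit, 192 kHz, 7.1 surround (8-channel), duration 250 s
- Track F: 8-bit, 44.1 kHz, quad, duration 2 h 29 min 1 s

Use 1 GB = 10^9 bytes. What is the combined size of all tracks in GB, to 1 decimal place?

6.4 GB

Track A: 2 h 16 min 35 s = 8,195 s; 22,050 × 8,195 × 2 × 6 = 2,168,397,000 bytes.
Track B: 30 minutes 55 seconds = 1,855 s; 144,000 × 1,855 × 1 × 2 = 534,240,000 bytes.
Track C: 19 minutes = 1,140 s; 48,000 × 1,140 × 2 × 2 = 218,880,000 bytes.
Track D: 16:26 (min:sec) = 986 s; 64,000 × 986 × 3 × 6 = 1,135,872,000 bytes.
Track E: 192,000 × 250 × 2 × 8 = 768,000,000 bytes.
Track F: 2 h 29 min 1 s = 8,941 s; 44,100 × 8,941 × 1 × 4 = 1,577,192,400 bytes.
Total = 6,402,581,400 bytes = 6.4 GB.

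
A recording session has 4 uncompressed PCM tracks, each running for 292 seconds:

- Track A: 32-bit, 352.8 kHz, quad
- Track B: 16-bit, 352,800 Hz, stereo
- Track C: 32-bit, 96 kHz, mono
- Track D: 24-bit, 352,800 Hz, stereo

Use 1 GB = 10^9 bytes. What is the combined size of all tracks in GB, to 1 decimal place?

Track A: 352,800 × 292 × 4 × 4 = 1,648,281,600 bytes.
Track B: 352,800 × 292 × 2 × 2 = 412,070,400 bytes.
Track C: 96,000 × 292 × 4 × 1 = 112,128,000 bytes.
Track D: 352,800 × 292 × 3 × 2 = 618,105,600 bytes.
Total = 2,790,585,600 bytes = 2.8 GB.

2.8 GB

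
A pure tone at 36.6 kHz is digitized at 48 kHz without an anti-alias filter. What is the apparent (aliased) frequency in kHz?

11.4 kHz

Nyquist = 48,000/2 = 24,000 Hz; 36,600 Hz exceeds it.
Alias = |36,600 − 1×48,000| = |36,600 − 48,000| = 11,400 Hz = 11.4 kHz.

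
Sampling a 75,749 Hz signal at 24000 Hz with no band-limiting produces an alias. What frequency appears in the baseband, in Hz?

3,749 Hz

Nyquist = 24,000/2 = 12,000 Hz; 75,749 Hz exceeds it.
Alias = |75,749 − 3×24,000| = |75,749 − 72,000| = 3,749 Hz.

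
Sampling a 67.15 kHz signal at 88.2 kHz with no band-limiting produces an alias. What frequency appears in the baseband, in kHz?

21.05 kHz

Nyquist = 88,200/2 = 44,100 Hz; 67,150 Hz exceeds it.
Alias = |67,150 − 1×88,200| = |67,150 − 88,200| = 21,050 Hz = 21.05 kHz.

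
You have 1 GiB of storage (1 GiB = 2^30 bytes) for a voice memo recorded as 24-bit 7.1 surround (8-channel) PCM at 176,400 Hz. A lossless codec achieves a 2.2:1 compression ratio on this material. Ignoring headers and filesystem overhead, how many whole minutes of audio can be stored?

9 minutes

Uncompressed byte rate = 176,400 × 3 × 8 = 4,233,600 bytes/s.
After 2.2:1 compression, effective rate ≈ 1924363.64 bytes/s.
Capacity = 1 × 1,073,741,824 = 1,073,741,824 bytes.
1,073,741,824 / effective rate ≈ 557.97 s → 9 minutes.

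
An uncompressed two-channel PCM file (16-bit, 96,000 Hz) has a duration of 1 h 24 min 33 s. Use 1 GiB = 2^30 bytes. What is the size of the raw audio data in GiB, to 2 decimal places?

Duration = 1 h 24 min 33 s = 5,073 s.
Bytes = 96,000 samples/s × 5,073 s × 2 bytes/sample × 2 ch = 1,948,032,000 bytes.
1,948,032,000 / 1,073,741,824 = 1.81 GiB.

1.81 GiB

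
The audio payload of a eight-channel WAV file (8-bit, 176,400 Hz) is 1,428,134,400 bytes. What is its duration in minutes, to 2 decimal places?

Byte rate = 176,400 × 1 × 8 = 1,411,200 bytes/s.
Duration = 1,428,134,400 / 1,411,200 = 1,012 s.
1,012 s / 60 = 16.87 minutes.

16.87 minutes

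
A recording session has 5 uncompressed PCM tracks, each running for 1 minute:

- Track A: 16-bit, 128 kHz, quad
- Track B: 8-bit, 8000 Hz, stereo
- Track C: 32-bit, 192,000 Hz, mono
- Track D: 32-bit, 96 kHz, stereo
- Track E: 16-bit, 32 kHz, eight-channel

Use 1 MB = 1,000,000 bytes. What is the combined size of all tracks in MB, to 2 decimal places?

1 minute = 60 s.
Track A: 128,000 × 60 × 2 × 4 = 61,440,000 bytes.
Track B: 8,000 × 60 × 1 × 2 = 960,000 bytes.
Track C: 192,000 × 60 × 4 × 1 = 46,080,000 bytes.
Track D: 96,000 × 60 × 4 × 2 = 46,080,000 bytes.
Track E: 32,000 × 60 × 2 × 8 = 30,720,000 bytes.
Total = 185,280,000 bytes = 185.28 MB.

185.28 MB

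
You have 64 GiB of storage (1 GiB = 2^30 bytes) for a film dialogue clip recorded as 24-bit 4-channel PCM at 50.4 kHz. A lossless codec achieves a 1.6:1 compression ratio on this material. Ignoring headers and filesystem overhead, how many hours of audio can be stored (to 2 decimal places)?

50.50 hours

Uncompressed byte rate = 50,400 × 3 × 4 = 604,800 bytes/s.
After 1.6:1 compression, effective rate ≈ 378000 bytes/s.
Capacity = 64 × 1,073,741,824 = 68,719,476,736 bytes.
68,719,476,736 / effective rate ≈ 181797.56 s → 50.50 hours.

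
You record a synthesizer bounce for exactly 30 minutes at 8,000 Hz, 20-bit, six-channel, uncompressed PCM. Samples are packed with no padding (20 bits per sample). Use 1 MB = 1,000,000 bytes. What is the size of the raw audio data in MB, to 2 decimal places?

216.00 MB

Duration = exactly 30 minutes = 1,800 s.
Bits = 8,000 × 1,800 × 20 × 6 = 1,728,000,000 bits = 216,000,000 bytes.
216,000,000 / 1,000,000 = 216.00 MB.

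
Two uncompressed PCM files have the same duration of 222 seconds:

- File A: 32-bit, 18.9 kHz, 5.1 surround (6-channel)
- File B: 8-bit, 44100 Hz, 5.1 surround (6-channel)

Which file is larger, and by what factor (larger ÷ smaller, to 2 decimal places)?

File A, by a factor of 1.71

File A: 18,900 × 4 × 6 = 453,600 bytes/s.
File B: 44,100 × 1 × 6 = 264,600 bytes/s.
File A is larger; ratio = 100,699,200 / 58,741,200 = 1.71.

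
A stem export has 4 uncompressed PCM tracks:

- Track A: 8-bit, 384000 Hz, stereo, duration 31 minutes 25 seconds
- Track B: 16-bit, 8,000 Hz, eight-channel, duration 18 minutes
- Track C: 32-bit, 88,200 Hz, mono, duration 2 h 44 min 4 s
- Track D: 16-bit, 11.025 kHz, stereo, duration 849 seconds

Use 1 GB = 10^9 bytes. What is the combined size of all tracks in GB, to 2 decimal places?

5.10 GB

Track A: 31 minutes 25 seconds = 1,885 s; 384,000 × 1,885 × 1 × 2 = 1,447,680,000 bytes.
Track B: 18 minutes = 1,080 s; 8,000 × 1,080 × 2 × 8 = 138,240,000 bytes.
Track C: 2 h 44 min 4 s = 9,844 s; 88,200 × 9,844 × 4 × 1 = 3,472,963,200 bytes.
Track D: 11,025 × 849 × 2 × 2 = 37,440,900 bytes.
Total = 5,096,324,100 bytes = 5.10 GB.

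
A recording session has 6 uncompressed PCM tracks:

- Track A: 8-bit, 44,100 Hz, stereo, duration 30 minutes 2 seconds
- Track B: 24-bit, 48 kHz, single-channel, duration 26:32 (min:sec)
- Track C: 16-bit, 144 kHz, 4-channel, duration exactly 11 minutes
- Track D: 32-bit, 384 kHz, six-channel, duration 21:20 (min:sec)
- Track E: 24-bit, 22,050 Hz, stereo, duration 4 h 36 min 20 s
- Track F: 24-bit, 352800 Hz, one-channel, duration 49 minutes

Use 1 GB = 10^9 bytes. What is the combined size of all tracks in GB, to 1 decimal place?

Track A: 30 minutes 2 seconds = 1,802 s; 44,100 × 1,802 × 1 × 2 = 158,936,400 bytes.
Track B: 26:32 (min:sec) = 1,592 s; 48,000 × 1,592 × 3 × 1 = 229,248,000 bytes.
Track C: exactly 11 minutes = 660 s; 144,000 × 660 × 2 × 4 = 760,320,000 bytes.
Track D: 21:20 (min:sec) = 1,280 s; 384,000 × 1,280 × 4 × 6 = 11,796,480,000 bytes.
Track E: 4 h 36 min 20 s = 16,580 s; 22,050 × 16,580 × 3 × 2 = 2,193,534,000 bytes.
Track F: 49 minutes = 2,940 s; 352,800 × 2,940 × 3 × 1 = 3,111,696,000 bytes.
Total = 18,250,214,400 bytes = 18.3 GB.

18.3 GB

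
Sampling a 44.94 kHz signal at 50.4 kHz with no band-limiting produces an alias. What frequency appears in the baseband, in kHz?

Nyquist = 50,400/2 = 25,200 Hz; 44,940 Hz exceeds it.
Alias = |44,940 − 1×50,400| = |44,940 − 50,400| = 5,460 Hz = 5.46 kHz.

5.46 kHz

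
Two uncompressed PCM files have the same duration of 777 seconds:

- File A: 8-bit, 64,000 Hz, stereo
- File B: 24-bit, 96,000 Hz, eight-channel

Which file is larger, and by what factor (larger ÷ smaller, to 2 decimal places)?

File B, by a factor of 18.00

File A: 64,000 × 1 × 2 = 128,000 bytes/s.
File B: 96,000 × 3 × 8 = 2,304,000 bytes/s.
File B is larger; ratio = 1,790,208,000 / 99,456,000 = 18.00.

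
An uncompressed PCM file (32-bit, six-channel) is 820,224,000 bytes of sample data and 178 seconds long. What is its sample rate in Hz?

Bytes = sample_rate × seconds × bytes_per_sample × channels.
sample_rate = 820,224,000 / (178 × 4 × 6) = 820,224,000 / 4,272 = 192,000 Hz.

192,000 Hz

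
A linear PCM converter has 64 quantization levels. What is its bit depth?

log2(64) = 6.

6 bits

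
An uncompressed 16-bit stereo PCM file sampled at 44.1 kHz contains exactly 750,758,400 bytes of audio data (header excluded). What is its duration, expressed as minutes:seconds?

Byte rate = 44,100 × 2 × 2 = 176,400 bytes/s.
Duration = 750,758,400 / 176,400 = 4,256 s.
4,256 s = 70:56.

70:56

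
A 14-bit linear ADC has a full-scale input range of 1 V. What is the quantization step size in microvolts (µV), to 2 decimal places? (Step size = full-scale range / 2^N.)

1 V / 2^14 = 1 / 16,384 V = 61.04 µV.

61.04 µV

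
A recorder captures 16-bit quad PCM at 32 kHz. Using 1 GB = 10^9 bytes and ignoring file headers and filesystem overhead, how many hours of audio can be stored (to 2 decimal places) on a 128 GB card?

Uncompressed byte rate = 32,000 × 2 × 4 = 256,000 bytes/s.
Capacity = 128 × 1,000,000,000 = 128,000,000,000 bytes.
128,000,000,000 / 256,000 ≈ 500000 s → 138.89 hours.

138.89 hours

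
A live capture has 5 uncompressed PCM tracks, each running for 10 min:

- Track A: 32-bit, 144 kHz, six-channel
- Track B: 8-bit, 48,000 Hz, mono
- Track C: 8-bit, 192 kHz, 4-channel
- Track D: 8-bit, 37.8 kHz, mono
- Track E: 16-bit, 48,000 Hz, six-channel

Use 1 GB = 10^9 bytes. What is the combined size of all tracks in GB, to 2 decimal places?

10 min = 600 s.
Track A: 144,000 × 600 × 4 × 6 = 2,073,600,000 bytes.
Track B: 48,000 × 600 × 1 × 1 = 28,800,000 bytes.
Track C: 192,000 × 600 × 1 × 4 = 460,800,000 bytes.
Track D: 37,800 × 600 × 1 × 1 = 22,680,000 bytes.
Track E: 48,000 × 600 × 2 × 6 = 345,600,000 bytes.
Total = 2,931,480,000 bytes = 2.93 GB.

2.93 GB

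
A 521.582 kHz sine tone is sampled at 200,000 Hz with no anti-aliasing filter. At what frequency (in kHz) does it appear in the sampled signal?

78.418 kHz

Nyquist = 200,000/2 = 100,000 Hz; 521,582 Hz exceeds it.
Alias = |521,582 − 3×200,000| = |521,582 − 600,000| = 78,418 Hz = 78.418 kHz.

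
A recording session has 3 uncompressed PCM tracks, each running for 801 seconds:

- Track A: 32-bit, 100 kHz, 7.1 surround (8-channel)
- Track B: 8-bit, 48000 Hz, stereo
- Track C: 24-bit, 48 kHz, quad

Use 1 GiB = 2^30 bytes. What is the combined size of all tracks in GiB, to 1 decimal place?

Track A: 100,000 × 801 × 4 × 8 = 2,563,200,000 bytes.
Track B: 48,000 × 801 × 1 × 2 = 76,896,000 bytes.
Track C: 48,000 × 801 × 3 × 4 = 461,376,000 bytes.
Total = 3,101,472,000 bytes = 2.9 GiB.

2.9 GiB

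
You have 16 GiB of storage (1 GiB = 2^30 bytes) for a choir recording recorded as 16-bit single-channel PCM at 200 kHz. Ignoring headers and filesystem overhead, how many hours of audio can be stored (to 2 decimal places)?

Uncompressed byte rate = 200,000 × 2 × 1 = 400,000 bytes/s.
Capacity = 16 × 1,073,741,824 = 17,179,869,184 bytes.
17,179,869,184 / 400,000 ≈ 42949.67 s → 11.93 hours.

11.93 hours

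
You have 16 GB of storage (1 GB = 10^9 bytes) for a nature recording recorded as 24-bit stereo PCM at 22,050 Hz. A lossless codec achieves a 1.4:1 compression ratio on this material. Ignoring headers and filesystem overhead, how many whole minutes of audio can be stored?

2,821 minutes

Uncompressed byte rate = 22,050 × 3 × 2 = 132,300 bytes/s.
After 1.4:1 compression, effective rate ≈ 94500 bytes/s.
Capacity = 16 × 1,000,000,000 = 16,000,000,000 bytes.
16,000,000,000 / effective rate ≈ 169312.17 s → 2,821 minutes.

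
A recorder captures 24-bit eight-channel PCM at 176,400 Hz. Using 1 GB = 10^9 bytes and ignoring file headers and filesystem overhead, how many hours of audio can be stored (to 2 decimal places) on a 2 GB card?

Uncompressed byte rate = 176,400 × 3 × 8 = 4,233,600 bytes/s.
Capacity = 2 × 1,000,000,000 = 2,000,000,000 bytes.
2,000,000,000 / 4,233,600 ≈ 472.41 s → 0.13 hours.

0.13 hours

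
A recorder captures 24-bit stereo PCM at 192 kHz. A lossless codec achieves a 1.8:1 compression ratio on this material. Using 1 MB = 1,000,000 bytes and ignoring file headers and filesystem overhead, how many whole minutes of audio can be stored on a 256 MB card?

6 minutes

Uncompressed byte rate = 192,000 × 3 × 2 = 1,152,000 bytes/s.
After 1.8:1 compression, effective rate ≈ 640000 bytes/s.
Capacity = 256 × 1,000,000 = 256,000,000 bytes.
256,000,000 / effective rate ≈ 400 s → 6 minutes.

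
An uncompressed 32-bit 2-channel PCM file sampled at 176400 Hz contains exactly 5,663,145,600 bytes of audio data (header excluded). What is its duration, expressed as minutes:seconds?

Byte rate = 176,400 × 4 × 2 = 1,411,200 bytes/s.
Duration = 5,663,145,600 / 1,411,200 = 4,013 s.
4,013 s = 66:53.

66:53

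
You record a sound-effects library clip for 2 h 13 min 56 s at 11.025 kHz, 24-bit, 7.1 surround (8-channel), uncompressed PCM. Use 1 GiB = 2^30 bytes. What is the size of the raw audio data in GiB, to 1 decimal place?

2.0 GiB

Duration = 2 h 13 min 56 s = 8,036 s.
Bytes = 11,025 samples/s × 8,036 s × 3 bytes/sample × 8 ch = 2,126,325,600 bytes.
2,126,325,600 / 1,073,741,824 = 2.0 GiB.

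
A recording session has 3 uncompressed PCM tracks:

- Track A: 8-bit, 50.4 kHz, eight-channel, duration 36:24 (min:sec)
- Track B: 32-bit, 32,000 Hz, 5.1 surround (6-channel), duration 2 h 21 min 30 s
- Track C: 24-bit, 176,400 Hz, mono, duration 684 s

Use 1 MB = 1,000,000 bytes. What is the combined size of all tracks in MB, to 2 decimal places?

Track A: 36:24 (min:sec) = 2,184 s; 50,400 × 2,184 × 1 × 8 = 880,588,800 bytes.
Track B: 2 h 21 min 30 s = 8,490 s; 32,000 × 8,490 × 4 × 6 = 6,520,320,000 bytes.
Track C: 176,400 × 684 × 3 × 1 = 361,972,800 bytes.
Total = 7,762,881,600 bytes = 7762.88 MB.

7762.88 MB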